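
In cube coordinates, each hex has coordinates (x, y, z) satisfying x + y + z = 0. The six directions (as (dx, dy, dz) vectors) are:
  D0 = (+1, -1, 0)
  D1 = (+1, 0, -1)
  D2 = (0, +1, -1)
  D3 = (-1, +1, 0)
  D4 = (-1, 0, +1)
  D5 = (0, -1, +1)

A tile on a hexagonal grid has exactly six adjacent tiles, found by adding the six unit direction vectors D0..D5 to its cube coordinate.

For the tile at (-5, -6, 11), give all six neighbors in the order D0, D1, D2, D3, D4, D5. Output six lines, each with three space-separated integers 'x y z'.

Center: (-5, -6, 11). Add each direction:
  D0: (-5, -6, 11) + (1, -1, 0) = (-4, -7, 11)
  D1: (-5, -6, 11) + (1, 0, -1) = (-4, -6, 10)
  D2: (-5, -6, 11) + (0, 1, -1) = (-5, -5, 10)
  D3: (-5, -6, 11) + (-1, 1, 0) = (-6, -5, 11)
  D4: (-5, -6, 11) + (-1, 0, 1) = (-6, -6, 12)
  D5: (-5, -6, 11) + (0, -1, 1) = (-5, -7, 12)

Answer: -4 -7 11
-4 -6 10
-5 -5 10
-6 -5 11
-6 -6 12
-5 -7 12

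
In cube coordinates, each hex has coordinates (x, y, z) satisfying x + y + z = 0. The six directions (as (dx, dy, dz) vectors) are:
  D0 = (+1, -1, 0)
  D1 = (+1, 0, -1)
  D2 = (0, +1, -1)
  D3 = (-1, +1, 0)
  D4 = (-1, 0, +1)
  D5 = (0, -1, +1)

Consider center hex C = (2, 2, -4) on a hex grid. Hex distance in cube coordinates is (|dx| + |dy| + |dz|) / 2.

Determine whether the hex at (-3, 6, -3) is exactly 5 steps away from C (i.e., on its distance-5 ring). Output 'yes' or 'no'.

Answer: yes

Derivation:
|px - cx| = |-3 - 2| = 5
|py - cy| = |6 - 2| = 4
|pz - cz| = |-3 - (-4)| = 1
distance = (5+4+1)/2 = 10/2 = 5
radius = 5; distance == radius -> yes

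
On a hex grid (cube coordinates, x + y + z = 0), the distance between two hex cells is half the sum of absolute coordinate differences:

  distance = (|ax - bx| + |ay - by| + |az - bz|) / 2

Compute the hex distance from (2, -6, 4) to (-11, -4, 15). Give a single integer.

|ax - bx| = |2 - (-11)| = 13
|ay - by| = |-6 - (-4)| = 2
|az - bz| = |4 - 15| = 11
distance = (13 + 2 + 11) / 2 = 26 / 2 = 13

Answer: 13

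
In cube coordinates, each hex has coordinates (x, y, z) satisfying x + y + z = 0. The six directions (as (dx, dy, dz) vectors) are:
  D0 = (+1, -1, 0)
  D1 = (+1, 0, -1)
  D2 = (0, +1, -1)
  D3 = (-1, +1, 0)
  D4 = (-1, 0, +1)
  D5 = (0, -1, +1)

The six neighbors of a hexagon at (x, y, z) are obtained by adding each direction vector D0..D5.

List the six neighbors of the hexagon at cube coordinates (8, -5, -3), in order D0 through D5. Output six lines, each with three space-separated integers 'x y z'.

Answer: 9 -6 -3
9 -5 -4
8 -4 -4
7 -4 -3
7 -5 -2
8 -6 -2

Derivation:
Center: (8, -5, -3). Add each direction:
  D0: (8, -5, -3) + (1, -1, 0) = (9, -6, -3)
  D1: (8, -5, -3) + (1, 0, -1) = (9, -5, -4)
  D2: (8, -5, -3) + (0, 1, -1) = (8, -4, -4)
  D3: (8, -5, -3) + (-1, 1, 0) = (7, -4, -3)
  D4: (8, -5, -3) + (-1, 0, 1) = (7, -5, -2)
  D5: (8, -5, -3) + (0, -1, 1) = (8, -6, -2)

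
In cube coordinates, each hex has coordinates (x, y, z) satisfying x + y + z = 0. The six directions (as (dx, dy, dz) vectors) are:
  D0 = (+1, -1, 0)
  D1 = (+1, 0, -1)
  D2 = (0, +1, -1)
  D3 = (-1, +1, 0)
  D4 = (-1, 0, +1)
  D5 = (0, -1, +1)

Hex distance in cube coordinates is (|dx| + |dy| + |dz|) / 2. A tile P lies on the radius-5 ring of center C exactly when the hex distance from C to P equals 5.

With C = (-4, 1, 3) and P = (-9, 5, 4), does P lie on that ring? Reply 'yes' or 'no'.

|px - cx| = |-9 - (-4)| = 5
|py - cy| = |5 - 1| = 4
|pz - cz| = |4 - 3| = 1
distance = (5+4+1)/2 = 10/2 = 5
radius = 5; distance == radius -> yes

Answer: yes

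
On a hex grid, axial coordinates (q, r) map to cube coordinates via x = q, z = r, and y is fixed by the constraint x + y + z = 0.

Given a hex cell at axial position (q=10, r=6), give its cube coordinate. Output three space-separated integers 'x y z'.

Answer: 10 -16 6

Derivation:
x = q = 10
z = r = 6
y = -x - z = -(10) - (6) = -16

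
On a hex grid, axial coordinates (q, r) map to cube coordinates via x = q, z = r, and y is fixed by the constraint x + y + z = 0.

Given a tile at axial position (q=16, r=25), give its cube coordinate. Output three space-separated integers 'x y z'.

x = q = 16
z = r = 25
y = -x - z = -(16) - (25) = -41

Answer: 16 -41 25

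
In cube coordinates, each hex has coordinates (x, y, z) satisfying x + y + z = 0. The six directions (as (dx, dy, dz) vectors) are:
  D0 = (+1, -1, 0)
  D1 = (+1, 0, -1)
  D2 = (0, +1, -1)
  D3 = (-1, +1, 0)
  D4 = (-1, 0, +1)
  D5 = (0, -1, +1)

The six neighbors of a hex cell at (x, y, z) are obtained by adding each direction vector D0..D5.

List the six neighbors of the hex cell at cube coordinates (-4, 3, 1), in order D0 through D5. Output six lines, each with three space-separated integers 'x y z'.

Answer: -3 2 1
-3 3 0
-4 4 0
-5 4 1
-5 3 2
-4 2 2

Derivation:
Center: (-4, 3, 1). Add each direction:
  D0: (-4, 3, 1) + (1, -1, 0) = (-3, 2, 1)
  D1: (-4, 3, 1) + (1, 0, -1) = (-3, 3, 0)
  D2: (-4, 3, 1) + (0, 1, -1) = (-4, 4, 0)
  D3: (-4, 3, 1) + (-1, 1, 0) = (-5, 4, 1)
  D4: (-4, 3, 1) + (-1, 0, 1) = (-5, 3, 2)
  D5: (-4, 3, 1) + (0, -1, 1) = (-4, 2, 2)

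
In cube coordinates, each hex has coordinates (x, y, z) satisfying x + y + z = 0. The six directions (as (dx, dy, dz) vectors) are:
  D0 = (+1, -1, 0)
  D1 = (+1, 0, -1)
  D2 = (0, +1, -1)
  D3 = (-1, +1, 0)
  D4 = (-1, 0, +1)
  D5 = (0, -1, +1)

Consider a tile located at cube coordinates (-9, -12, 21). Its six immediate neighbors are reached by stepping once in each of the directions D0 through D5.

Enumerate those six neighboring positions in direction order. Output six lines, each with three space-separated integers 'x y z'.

Center: (-9, -12, 21). Add each direction:
  D0: (-9, -12, 21) + (1, -1, 0) = (-8, -13, 21)
  D1: (-9, -12, 21) + (1, 0, -1) = (-8, -12, 20)
  D2: (-9, -12, 21) + (0, 1, -1) = (-9, -11, 20)
  D3: (-9, -12, 21) + (-1, 1, 0) = (-10, -11, 21)
  D4: (-9, -12, 21) + (-1, 0, 1) = (-10, -12, 22)
  D5: (-9, -12, 21) + (0, -1, 1) = (-9, -13, 22)

Answer: -8 -13 21
-8 -12 20
-9 -11 20
-10 -11 21
-10 -12 22
-9 -13 22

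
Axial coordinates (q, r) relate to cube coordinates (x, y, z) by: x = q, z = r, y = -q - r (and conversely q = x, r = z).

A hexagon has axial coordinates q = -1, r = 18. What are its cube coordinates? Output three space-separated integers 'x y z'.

Answer: -1 -17 18

Derivation:
x = q = -1
z = r = 18
y = -x - z = -(-1) - (18) = -17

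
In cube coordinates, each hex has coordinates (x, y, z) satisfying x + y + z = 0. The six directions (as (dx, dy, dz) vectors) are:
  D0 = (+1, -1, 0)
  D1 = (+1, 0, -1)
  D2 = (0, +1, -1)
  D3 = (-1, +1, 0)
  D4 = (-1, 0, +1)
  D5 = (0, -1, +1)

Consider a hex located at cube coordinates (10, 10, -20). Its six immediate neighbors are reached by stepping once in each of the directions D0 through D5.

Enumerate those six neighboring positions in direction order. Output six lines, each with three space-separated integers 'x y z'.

Answer: 11 9 -20
11 10 -21
10 11 -21
9 11 -20
9 10 -19
10 9 -19

Derivation:
Center: (10, 10, -20). Add each direction:
  D0: (10, 10, -20) + (1, -1, 0) = (11, 9, -20)
  D1: (10, 10, -20) + (1, 0, -1) = (11, 10, -21)
  D2: (10, 10, -20) + (0, 1, -1) = (10, 11, -21)
  D3: (10, 10, -20) + (-1, 1, 0) = (9, 11, -20)
  D4: (10, 10, -20) + (-1, 0, 1) = (9, 10, -19)
  D5: (10, 10, -20) + (0, -1, 1) = (10, 9, -19)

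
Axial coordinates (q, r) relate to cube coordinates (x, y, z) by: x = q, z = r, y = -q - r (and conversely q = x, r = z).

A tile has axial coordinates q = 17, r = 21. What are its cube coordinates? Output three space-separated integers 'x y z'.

Answer: 17 -38 21

Derivation:
x = q = 17
z = r = 21
y = -x - z = -(17) - (21) = -38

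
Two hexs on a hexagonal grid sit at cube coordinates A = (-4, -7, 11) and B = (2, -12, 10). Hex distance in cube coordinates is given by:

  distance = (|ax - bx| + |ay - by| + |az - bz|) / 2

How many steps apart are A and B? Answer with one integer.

|ax - bx| = |-4 - 2| = 6
|ay - by| = |-7 - (-12)| = 5
|az - bz| = |11 - 10| = 1
distance = (6 + 5 + 1) / 2 = 12 / 2 = 6

Answer: 6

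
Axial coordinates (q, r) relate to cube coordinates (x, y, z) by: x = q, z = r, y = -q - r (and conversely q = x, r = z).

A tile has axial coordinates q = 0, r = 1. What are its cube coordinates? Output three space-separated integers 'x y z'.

x = q = 0
z = r = 1
y = -x - z = -(0) - (1) = -1

Answer: 0 -1 1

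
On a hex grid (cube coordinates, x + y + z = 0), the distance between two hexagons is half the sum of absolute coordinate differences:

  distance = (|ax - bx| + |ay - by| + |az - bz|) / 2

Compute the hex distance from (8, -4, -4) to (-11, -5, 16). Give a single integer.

Answer: 20

Derivation:
|ax - bx| = |8 - (-11)| = 19
|ay - by| = |-4 - (-5)| = 1
|az - bz| = |-4 - 16| = 20
distance = (19 + 1 + 20) / 2 = 40 / 2 = 20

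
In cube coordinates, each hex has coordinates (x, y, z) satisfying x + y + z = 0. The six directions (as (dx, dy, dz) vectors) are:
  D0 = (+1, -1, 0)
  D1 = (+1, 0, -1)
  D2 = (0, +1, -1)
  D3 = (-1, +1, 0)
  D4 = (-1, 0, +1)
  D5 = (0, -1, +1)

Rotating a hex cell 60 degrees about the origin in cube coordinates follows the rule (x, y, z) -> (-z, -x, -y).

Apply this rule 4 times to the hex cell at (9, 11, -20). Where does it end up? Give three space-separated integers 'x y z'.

Start: (9, 11, -20)
Step 1: (9, 11, -20) -> (-(-20), -(9), -(11)) = (20, -9, -11)
Step 2: (20, -9, -11) -> (-(-11), -(20), -(-9)) = (11, -20, 9)
Step 3: (11, -20, 9) -> (-(9), -(11), -(-20)) = (-9, -11, 20)
Step 4: (-9, -11, 20) -> (-(20), -(-9), -(-11)) = (-20, 9, 11)

Answer: -20 9 11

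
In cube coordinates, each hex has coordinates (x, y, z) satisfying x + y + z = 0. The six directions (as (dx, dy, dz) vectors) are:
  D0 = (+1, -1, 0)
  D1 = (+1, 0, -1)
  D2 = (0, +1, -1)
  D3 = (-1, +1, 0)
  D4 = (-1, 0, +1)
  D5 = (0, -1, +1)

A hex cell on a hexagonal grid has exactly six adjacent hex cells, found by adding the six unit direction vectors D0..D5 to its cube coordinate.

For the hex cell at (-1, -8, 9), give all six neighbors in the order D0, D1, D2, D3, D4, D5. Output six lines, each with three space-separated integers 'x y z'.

Answer: 0 -9 9
0 -8 8
-1 -7 8
-2 -7 9
-2 -8 10
-1 -9 10

Derivation:
Center: (-1, -8, 9). Add each direction:
  D0: (-1, -8, 9) + (1, -1, 0) = (0, -9, 9)
  D1: (-1, -8, 9) + (1, 0, -1) = (0, -8, 8)
  D2: (-1, -8, 9) + (0, 1, -1) = (-1, -7, 8)
  D3: (-1, -8, 9) + (-1, 1, 0) = (-2, -7, 9)
  D4: (-1, -8, 9) + (-1, 0, 1) = (-2, -8, 10)
  D5: (-1, -8, 9) + (0, -1, 1) = (-1, -9, 10)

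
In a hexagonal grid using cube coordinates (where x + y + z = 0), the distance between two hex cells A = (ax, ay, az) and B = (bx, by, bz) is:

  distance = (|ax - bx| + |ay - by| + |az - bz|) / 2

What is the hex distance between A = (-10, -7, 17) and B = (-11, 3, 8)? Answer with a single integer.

Answer: 10

Derivation:
|ax - bx| = |-10 - (-11)| = 1
|ay - by| = |-7 - 3| = 10
|az - bz| = |17 - 8| = 9
distance = (1 + 10 + 9) / 2 = 20 / 2 = 10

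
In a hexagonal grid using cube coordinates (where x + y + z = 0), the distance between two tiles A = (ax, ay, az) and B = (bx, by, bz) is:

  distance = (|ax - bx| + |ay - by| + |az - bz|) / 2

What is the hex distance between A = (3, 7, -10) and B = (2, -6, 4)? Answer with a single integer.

Answer: 14

Derivation:
|ax - bx| = |3 - 2| = 1
|ay - by| = |7 - (-6)| = 13
|az - bz| = |-10 - 4| = 14
distance = (1 + 13 + 14) / 2 = 28 / 2 = 14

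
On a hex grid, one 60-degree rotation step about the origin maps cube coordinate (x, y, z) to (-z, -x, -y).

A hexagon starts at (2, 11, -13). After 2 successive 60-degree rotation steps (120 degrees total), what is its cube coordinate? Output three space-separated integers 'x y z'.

Start: (2, 11, -13)
Step 1: (2, 11, -13) -> (-(-13), -(2), -(11)) = (13, -2, -11)
Step 2: (13, -2, -11) -> (-(-11), -(13), -(-2)) = (11, -13, 2)

Answer: 11 -13 2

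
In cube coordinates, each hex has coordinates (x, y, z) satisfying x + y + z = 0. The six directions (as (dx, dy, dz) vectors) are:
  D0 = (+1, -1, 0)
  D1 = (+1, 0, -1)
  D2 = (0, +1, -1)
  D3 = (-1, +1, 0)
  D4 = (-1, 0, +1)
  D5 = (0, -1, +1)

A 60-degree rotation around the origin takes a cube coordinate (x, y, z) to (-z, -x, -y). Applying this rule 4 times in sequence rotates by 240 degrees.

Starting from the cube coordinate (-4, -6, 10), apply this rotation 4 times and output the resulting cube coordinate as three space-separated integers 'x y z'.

Start: (-4, -6, 10)
Step 1: (-4, -6, 10) -> (-(10), -(-4), -(-6)) = (-10, 4, 6)
Step 2: (-10, 4, 6) -> (-(6), -(-10), -(4)) = (-6, 10, -4)
Step 3: (-6, 10, -4) -> (-(-4), -(-6), -(10)) = (4, 6, -10)
Step 4: (4, 6, -10) -> (-(-10), -(4), -(6)) = (10, -4, -6)

Answer: 10 -4 -6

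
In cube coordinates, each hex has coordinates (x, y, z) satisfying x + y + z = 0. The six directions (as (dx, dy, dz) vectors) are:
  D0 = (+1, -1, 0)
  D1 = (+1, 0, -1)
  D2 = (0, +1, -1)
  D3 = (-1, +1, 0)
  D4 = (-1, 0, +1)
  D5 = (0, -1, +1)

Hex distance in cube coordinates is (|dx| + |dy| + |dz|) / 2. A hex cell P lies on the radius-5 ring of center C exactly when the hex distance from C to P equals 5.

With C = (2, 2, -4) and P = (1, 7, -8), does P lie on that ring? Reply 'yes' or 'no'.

|px - cx| = |1 - 2| = 1
|py - cy| = |7 - 2| = 5
|pz - cz| = |-8 - (-4)| = 4
distance = (1+5+4)/2 = 10/2 = 5
radius = 5; distance == radius -> yes

Answer: yes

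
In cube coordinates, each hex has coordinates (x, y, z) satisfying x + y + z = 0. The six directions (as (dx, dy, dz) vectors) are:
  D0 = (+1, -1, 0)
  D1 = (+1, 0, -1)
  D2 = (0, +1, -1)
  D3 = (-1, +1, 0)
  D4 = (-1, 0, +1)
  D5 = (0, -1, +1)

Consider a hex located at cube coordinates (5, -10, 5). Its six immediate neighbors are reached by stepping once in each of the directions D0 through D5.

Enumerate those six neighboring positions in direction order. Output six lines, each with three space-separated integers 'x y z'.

Center: (5, -10, 5). Add each direction:
  D0: (5, -10, 5) + (1, -1, 0) = (6, -11, 5)
  D1: (5, -10, 5) + (1, 0, -1) = (6, -10, 4)
  D2: (5, -10, 5) + (0, 1, -1) = (5, -9, 4)
  D3: (5, -10, 5) + (-1, 1, 0) = (4, -9, 5)
  D4: (5, -10, 5) + (-1, 0, 1) = (4, -10, 6)
  D5: (5, -10, 5) + (0, -1, 1) = (5, -11, 6)

Answer: 6 -11 5
6 -10 4
5 -9 4
4 -9 5
4 -10 6
5 -11 6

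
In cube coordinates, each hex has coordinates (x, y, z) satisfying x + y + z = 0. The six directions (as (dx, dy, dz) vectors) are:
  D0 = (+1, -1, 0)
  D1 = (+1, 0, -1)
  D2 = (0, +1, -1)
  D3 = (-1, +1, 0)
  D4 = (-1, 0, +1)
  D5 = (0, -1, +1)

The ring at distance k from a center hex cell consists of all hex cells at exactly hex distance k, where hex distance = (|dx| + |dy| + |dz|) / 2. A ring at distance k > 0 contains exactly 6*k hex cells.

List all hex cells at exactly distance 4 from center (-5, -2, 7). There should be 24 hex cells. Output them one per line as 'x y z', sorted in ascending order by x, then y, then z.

Walk ring at distance 4 from (-5, -2, 7):
Start at center + D4*4 = (-9, -2, 11)
  hex 0: (-9, -2, 11)
  hex 1: (-8, -3, 11)
  hex 2: (-7, -4, 11)
  hex 3: (-6, -5, 11)
  hex 4: (-5, -6, 11)
  hex 5: (-4, -6, 10)
  hex 6: (-3, -6, 9)
  hex 7: (-2, -6, 8)
  hex 8: (-1, -6, 7)
  hex 9: (-1, -5, 6)
  hex 10: (-1, -4, 5)
  hex 11: (-1, -3, 4)
  hex 12: (-1, -2, 3)
  hex 13: (-2, -1, 3)
  hex 14: (-3, 0, 3)
  hex 15: (-4, 1, 3)
  hex 16: (-5, 2, 3)
  hex 17: (-6, 2, 4)
  hex 18: (-7, 2, 5)
  hex 19: (-8, 2, 6)
  hex 20: (-9, 2, 7)
  hex 21: (-9, 1, 8)
  hex 22: (-9, 0, 9)
  hex 23: (-9, -1, 10)
Sorted: 24 hexes.

Answer: -9 -2 11
-9 -1 10
-9 0 9
-9 1 8
-9 2 7
-8 -3 11
-8 2 6
-7 -4 11
-7 2 5
-6 -5 11
-6 2 4
-5 -6 11
-5 2 3
-4 -6 10
-4 1 3
-3 -6 9
-3 0 3
-2 -6 8
-2 -1 3
-1 -6 7
-1 -5 6
-1 -4 5
-1 -3 4
-1 -2 3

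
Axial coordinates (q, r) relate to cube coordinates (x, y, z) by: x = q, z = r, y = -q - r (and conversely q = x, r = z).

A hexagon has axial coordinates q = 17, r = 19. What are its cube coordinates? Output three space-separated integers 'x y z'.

x = q = 17
z = r = 19
y = -x - z = -(17) - (19) = -36

Answer: 17 -36 19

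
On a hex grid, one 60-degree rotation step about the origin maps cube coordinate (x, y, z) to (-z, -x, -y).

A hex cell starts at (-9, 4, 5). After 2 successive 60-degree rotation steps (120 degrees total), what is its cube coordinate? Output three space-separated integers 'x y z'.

Answer: 4 5 -9

Derivation:
Start: (-9, 4, 5)
Step 1: (-9, 4, 5) -> (-(5), -(-9), -(4)) = (-5, 9, -4)
Step 2: (-5, 9, -4) -> (-(-4), -(-5), -(9)) = (4, 5, -9)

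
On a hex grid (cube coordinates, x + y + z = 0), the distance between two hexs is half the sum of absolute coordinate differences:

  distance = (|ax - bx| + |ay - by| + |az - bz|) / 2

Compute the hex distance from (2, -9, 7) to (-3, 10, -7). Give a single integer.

Answer: 19

Derivation:
|ax - bx| = |2 - (-3)| = 5
|ay - by| = |-9 - 10| = 19
|az - bz| = |7 - (-7)| = 14
distance = (5 + 19 + 14) / 2 = 38 / 2 = 19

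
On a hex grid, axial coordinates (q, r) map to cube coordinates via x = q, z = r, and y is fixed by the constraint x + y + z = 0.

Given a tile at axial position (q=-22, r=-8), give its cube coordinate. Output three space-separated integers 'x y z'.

x = q = -22
z = r = -8
y = -x - z = -(-22) - (-8) = 30

Answer: -22 30 -8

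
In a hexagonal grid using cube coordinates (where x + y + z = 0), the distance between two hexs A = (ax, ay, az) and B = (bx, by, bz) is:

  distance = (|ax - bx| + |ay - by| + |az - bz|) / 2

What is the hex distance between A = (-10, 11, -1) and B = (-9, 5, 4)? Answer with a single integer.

|ax - bx| = |-10 - (-9)| = 1
|ay - by| = |11 - 5| = 6
|az - bz| = |-1 - 4| = 5
distance = (1 + 6 + 5) / 2 = 12 / 2 = 6

Answer: 6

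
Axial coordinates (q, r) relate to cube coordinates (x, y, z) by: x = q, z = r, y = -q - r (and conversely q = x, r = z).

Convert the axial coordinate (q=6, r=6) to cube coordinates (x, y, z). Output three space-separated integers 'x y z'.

x = q = 6
z = r = 6
y = -x - z = -(6) - (6) = -12

Answer: 6 -12 6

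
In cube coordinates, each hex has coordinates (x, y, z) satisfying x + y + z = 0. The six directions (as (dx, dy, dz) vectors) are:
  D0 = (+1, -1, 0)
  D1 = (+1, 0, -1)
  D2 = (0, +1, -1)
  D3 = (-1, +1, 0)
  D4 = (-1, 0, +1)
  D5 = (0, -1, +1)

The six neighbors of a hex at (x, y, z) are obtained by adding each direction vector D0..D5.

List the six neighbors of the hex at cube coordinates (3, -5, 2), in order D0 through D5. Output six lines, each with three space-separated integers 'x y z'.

Center: (3, -5, 2). Add each direction:
  D0: (3, -5, 2) + (1, -1, 0) = (4, -6, 2)
  D1: (3, -5, 2) + (1, 0, -1) = (4, -5, 1)
  D2: (3, -5, 2) + (0, 1, -1) = (3, -4, 1)
  D3: (3, -5, 2) + (-1, 1, 0) = (2, -4, 2)
  D4: (3, -5, 2) + (-1, 0, 1) = (2, -5, 3)
  D5: (3, -5, 2) + (0, -1, 1) = (3, -6, 3)

Answer: 4 -6 2
4 -5 1
3 -4 1
2 -4 2
2 -5 3
3 -6 3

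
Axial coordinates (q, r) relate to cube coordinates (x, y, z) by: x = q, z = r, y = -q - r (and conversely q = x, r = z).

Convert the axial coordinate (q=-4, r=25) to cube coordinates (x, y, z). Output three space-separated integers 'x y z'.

Answer: -4 -21 25

Derivation:
x = q = -4
z = r = 25
y = -x - z = -(-4) - (25) = -21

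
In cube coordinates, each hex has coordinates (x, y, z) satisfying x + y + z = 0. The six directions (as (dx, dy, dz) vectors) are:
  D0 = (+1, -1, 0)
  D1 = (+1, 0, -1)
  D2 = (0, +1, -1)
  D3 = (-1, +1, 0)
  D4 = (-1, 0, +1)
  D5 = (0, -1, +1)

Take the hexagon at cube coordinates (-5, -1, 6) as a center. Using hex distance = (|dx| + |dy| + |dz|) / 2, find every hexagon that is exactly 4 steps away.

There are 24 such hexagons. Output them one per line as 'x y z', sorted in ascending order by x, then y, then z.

Answer: -9 -1 10
-9 0 9
-9 1 8
-9 2 7
-9 3 6
-8 -2 10
-8 3 5
-7 -3 10
-7 3 4
-6 -4 10
-6 3 3
-5 -5 10
-5 3 2
-4 -5 9
-4 2 2
-3 -5 8
-3 1 2
-2 -5 7
-2 0 2
-1 -5 6
-1 -4 5
-1 -3 4
-1 -2 3
-1 -1 2

Derivation:
Walk ring at distance 4 from (-5, -1, 6):
Start at center + D4*4 = (-9, -1, 10)
  hex 0: (-9, -1, 10)
  hex 1: (-8, -2, 10)
  hex 2: (-7, -3, 10)
  hex 3: (-6, -4, 10)
  hex 4: (-5, -5, 10)
  hex 5: (-4, -5, 9)
  hex 6: (-3, -5, 8)
  hex 7: (-2, -5, 7)
  hex 8: (-1, -5, 6)
  hex 9: (-1, -4, 5)
  hex 10: (-1, -3, 4)
  hex 11: (-1, -2, 3)
  hex 12: (-1, -1, 2)
  hex 13: (-2, 0, 2)
  hex 14: (-3, 1, 2)
  hex 15: (-4, 2, 2)
  hex 16: (-5, 3, 2)
  hex 17: (-6, 3, 3)
  hex 18: (-7, 3, 4)
  hex 19: (-8, 3, 5)
  hex 20: (-9, 3, 6)
  hex 21: (-9, 2, 7)
  hex 22: (-9, 1, 8)
  hex 23: (-9, 0, 9)
Sorted: 24 hexes.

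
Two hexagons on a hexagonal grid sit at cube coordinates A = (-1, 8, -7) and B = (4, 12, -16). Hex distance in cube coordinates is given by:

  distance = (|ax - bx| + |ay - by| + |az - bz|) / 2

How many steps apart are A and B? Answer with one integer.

Answer: 9

Derivation:
|ax - bx| = |-1 - 4| = 5
|ay - by| = |8 - 12| = 4
|az - bz| = |-7 - (-16)| = 9
distance = (5 + 4 + 9) / 2 = 18 / 2 = 9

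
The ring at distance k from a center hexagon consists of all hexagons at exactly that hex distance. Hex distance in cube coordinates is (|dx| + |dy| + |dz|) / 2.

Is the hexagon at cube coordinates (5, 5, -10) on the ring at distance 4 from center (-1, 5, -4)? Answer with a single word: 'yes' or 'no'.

Answer: no

Derivation:
|px - cx| = |5 - (-1)| = 6
|py - cy| = |5 - 5| = 0
|pz - cz| = |-10 - (-4)| = 6
distance = (6+0+6)/2 = 12/2 = 6
radius = 4; distance != radius -> no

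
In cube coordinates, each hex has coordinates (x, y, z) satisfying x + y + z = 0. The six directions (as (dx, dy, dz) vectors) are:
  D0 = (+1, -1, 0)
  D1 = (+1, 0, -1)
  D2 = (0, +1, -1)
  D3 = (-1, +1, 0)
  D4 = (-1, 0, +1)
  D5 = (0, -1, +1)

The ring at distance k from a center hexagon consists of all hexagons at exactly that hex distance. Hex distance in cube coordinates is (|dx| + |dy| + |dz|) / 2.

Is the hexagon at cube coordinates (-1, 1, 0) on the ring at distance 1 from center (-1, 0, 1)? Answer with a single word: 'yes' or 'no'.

|px - cx| = |-1 - (-1)| = 0
|py - cy| = |1 - 0| = 1
|pz - cz| = |0 - 1| = 1
distance = (0+1+1)/2 = 2/2 = 1
radius = 1; distance == radius -> yes

Answer: yes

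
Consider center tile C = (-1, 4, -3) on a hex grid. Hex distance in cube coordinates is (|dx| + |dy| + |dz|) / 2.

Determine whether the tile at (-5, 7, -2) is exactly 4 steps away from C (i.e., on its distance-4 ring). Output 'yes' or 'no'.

|px - cx| = |-5 - (-1)| = 4
|py - cy| = |7 - 4| = 3
|pz - cz| = |-2 - (-3)| = 1
distance = (4+3+1)/2 = 8/2 = 4
radius = 4; distance == radius -> yes

Answer: yes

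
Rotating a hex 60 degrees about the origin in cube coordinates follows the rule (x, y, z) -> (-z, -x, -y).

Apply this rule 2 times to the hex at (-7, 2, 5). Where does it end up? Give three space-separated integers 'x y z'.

Start: (-7, 2, 5)
Step 1: (-7, 2, 5) -> (-(5), -(-7), -(2)) = (-5, 7, -2)
Step 2: (-5, 7, -2) -> (-(-2), -(-5), -(7)) = (2, 5, -7)

Answer: 2 5 -7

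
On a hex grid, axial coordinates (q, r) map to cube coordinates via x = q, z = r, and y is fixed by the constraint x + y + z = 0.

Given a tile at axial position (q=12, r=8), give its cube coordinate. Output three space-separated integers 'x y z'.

Answer: 12 -20 8

Derivation:
x = q = 12
z = r = 8
y = -x - z = -(12) - (8) = -20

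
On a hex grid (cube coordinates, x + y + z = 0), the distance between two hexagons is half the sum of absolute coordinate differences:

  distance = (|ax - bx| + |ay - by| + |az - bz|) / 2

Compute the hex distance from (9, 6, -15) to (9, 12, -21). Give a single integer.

|ax - bx| = |9 - 9| = 0
|ay - by| = |6 - 12| = 6
|az - bz| = |-15 - (-21)| = 6
distance = (0 + 6 + 6) / 2 = 12 / 2 = 6

Answer: 6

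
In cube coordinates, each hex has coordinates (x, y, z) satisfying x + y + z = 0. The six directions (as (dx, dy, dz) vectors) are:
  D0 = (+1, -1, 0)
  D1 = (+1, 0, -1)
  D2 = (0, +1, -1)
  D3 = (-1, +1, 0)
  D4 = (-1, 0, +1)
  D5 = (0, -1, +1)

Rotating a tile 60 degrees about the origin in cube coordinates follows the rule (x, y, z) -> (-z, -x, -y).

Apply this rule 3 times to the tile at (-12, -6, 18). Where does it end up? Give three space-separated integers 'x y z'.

Start: (-12, -6, 18)
Step 1: (-12, -6, 18) -> (-(18), -(-12), -(-6)) = (-18, 12, 6)
Step 2: (-18, 12, 6) -> (-(6), -(-18), -(12)) = (-6, 18, -12)
Step 3: (-6, 18, -12) -> (-(-12), -(-6), -(18)) = (12, 6, -18)

Answer: 12 6 -18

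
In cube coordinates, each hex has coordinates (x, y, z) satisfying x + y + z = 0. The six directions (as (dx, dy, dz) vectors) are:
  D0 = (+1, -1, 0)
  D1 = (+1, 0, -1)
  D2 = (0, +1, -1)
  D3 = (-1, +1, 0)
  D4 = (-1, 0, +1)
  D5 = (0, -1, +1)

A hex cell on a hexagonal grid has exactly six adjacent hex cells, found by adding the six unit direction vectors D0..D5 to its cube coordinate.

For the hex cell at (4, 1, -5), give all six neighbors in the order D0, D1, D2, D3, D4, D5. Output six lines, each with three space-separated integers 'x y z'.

Center: (4, 1, -5). Add each direction:
  D0: (4, 1, -5) + (1, -1, 0) = (5, 0, -5)
  D1: (4, 1, -5) + (1, 0, -1) = (5, 1, -6)
  D2: (4, 1, -5) + (0, 1, -1) = (4, 2, -6)
  D3: (4, 1, -5) + (-1, 1, 0) = (3, 2, -5)
  D4: (4, 1, -5) + (-1, 0, 1) = (3, 1, -4)
  D5: (4, 1, -5) + (0, -1, 1) = (4, 0, -4)

Answer: 5 0 -5
5 1 -6
4 2 -6
3 2 -5
3 1 -4
4 0 -4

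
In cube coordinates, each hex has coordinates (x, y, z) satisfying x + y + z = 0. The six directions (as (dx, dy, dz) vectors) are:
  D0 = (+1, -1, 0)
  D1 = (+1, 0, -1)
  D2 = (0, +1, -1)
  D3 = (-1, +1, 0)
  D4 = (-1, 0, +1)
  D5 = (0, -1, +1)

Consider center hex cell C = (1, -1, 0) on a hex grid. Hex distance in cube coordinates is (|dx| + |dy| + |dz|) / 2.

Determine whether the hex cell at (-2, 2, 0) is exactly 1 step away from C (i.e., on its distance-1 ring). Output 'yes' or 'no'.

Answer: no

Derivation:
|px - cx| = |-2 - 1| = 3
|py - cy| = |2 - (-1)| = 3
|pz - cz| = |0 - 0| = 0
distance = (3+3+0)/2 = 6/2 = 3
radius = 1; distance != radius -> no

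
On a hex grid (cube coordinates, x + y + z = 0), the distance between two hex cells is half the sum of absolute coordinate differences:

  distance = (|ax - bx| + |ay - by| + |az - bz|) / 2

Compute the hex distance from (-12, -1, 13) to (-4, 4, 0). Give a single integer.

|ax - bx| = |-12 - (-4)| = 8
|ay - by| = |-1 - 4| = 5
|az - bz| = |13 - 0| = 13
distance = (8 + 5 + 13) / 2 = 26 / 2 = 13

Answer: 13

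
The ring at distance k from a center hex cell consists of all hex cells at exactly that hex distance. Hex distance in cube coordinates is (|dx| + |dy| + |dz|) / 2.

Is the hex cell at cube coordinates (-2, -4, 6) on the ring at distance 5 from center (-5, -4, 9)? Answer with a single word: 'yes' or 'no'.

|px - cx| = |-2 - (-5)| = 3
|py - cy| = |-4 - (-4)| = 0
|pz - cz| = |6 - 9| = 3
distance = (3+0+3)/2 = 6/2 = 3
radius = 5; distance != radius -> no

Answer: no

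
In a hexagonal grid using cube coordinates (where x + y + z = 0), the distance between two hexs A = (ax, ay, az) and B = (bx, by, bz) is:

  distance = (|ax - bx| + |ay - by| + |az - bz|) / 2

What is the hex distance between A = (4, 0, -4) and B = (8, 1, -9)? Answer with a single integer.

Answer: 5

Derivation:
|ax - bx| = |4 - 8| = 4
|ay - by| = |0 - 1| = 1
|az - bz| = |-4 - (-9)| = 5
distance = (4 + 1 + 5) / 2 = 10 / 2 = 5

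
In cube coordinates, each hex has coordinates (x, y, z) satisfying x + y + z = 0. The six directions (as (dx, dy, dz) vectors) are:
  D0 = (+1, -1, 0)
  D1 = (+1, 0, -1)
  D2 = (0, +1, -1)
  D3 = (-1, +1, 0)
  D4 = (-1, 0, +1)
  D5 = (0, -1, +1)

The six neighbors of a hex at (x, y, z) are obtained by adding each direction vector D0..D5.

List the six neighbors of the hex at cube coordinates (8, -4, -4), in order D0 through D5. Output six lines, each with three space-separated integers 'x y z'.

Answer: 9 -5 -4
9 -4 -5
8 -3 -5
7 -3 -4
7 -4 -3
8 -5 -3

Derivation:
Center: (8, -4, -4). Add each direction:
  D0: (8, -4, -4) + (1, -1, 0) = (9, -5, -4)
  D1: (8, -4, -4) + (1, 0, -1) = (9, -4, -5)
  D2: (8, -4, -4) + (0, 1, -1) = (8, -3, -5)
  D3: (8, -4, -4) + (-1, 1, 0) = (7, -3, -4)
  D4: (8, -4, -4) + (-1, 0, 1) = (7, -4, -3)
  D5: (8, -4, -4) + (0, -1, 1) = (8, -5, -3)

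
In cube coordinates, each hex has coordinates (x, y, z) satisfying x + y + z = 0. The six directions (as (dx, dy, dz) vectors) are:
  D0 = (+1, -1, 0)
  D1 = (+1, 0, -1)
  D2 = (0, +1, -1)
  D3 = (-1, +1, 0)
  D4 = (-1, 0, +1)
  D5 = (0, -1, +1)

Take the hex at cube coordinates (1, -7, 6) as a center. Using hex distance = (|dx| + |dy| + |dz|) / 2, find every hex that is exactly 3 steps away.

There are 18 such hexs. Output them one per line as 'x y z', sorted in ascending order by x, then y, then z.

Walk ring at distance 3 from (1, -7, 6):
Start at center + D4*3 = (-2, -7, 9)
  hex 0: (-2, -7, 9)
  hex 1: (-1, -8, 9)
  hex 2: (0, -9, 9)
  hex 3: (1, -10, 9)
  hex 4: (2, -10, 8)
  hex 5: (3, -10, 7)
  hex 6: (4, -10, 6)
  hex 7: (4, -9, 5)
  hex 8: (4, -8, 4)
  hex 9: (4, -7, 3)
  hex 10: (3, -6, 3)
  hex 11: (2, -5, 3)
  hex 12: (1, -4, 3)
  hex 13: (0, -4, 4)
  hex 14: (-1, -4, 5)
  hex 15: (-2, -4, 6)
  hex 16: (-2, -5, 7)
  hex 17: (-2, -6, 8)
Sorted: 18 hexes.

Answer: -2 -7 9
-2 -6 8
-2 -5 7
-2 -4 6
-1 -8 9
-1 -4 5
0 -9 9
0 -4 4
1 -10 9
1 -4 3
2 -10 8
2 -5 3
3 -10 7
3 -6 3
4 -10 6
4 -9 5
4 -8 4
4 -7 3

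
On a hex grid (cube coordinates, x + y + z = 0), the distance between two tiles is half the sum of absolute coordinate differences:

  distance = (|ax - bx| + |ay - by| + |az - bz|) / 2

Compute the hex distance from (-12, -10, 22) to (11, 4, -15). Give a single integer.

Answer: 37

Derivation:
|ax - bx| = |-12 - 11| = 23
|ay - by| = |-10 - 4| = 14
|az - bz| = |22 - (-15)| = 37
distance = (23 + 14 + 37) / 2 = 74 / 2 = 37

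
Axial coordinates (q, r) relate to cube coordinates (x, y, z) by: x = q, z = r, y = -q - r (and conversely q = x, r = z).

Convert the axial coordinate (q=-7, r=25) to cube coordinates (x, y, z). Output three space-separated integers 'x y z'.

x = q = -7
z = r = 25
y = -x - z = -(-7) - (25) = -18

Answer: -7 -18 25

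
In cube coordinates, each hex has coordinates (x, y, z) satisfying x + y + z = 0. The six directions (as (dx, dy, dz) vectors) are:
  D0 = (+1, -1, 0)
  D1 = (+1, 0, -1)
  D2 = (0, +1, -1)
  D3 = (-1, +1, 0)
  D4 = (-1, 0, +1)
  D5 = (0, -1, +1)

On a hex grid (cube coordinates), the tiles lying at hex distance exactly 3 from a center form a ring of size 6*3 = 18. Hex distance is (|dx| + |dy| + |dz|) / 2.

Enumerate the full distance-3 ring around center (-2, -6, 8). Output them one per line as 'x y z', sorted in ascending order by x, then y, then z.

Answer: -5 -6 11
-5 -5 10
-5 -4 9
-5 -3 8
-4 -7 11
-4 -3 7
-3 -8 11
-3 -3 6
-2 -9 11
-2 -3 5
-1 -9 10
-1 -4 5
0 -9 9
0 -5 5
1 -9 8
1 -8 7
1 -7 6
1 -6 5

Derivation:
Walk ring at distance 3 from (-2, -6, 8):
Start at center + D4*3 = (-5, -6, 11)
  hex 0: (-5, -6, 11)
  hex 1: (-4, -7, 11)
  hex 2: (-3, -8, 11)
  hex 3: (-2, -9, 11)
  hex 4: (-1, -9, 10)
  hex 5: (0, -9, 9)
  hex 6: (1, -9, 8)
  hex 7: (1, -8, 7)
  hex 8: (1, -7, 6)
  hex 9: (1, -6, 5)
  hex 10: (0, -5, 5)
  hex 11: (-1, -4, 5)
  hex 12: (-2, -3, 5)
  hex 13: (-3, -3, 6)
  hex 14: (-4, -3, 7)
  hex 15: (-5, -3, 8)
  hex 16: (-5, -4, 9)
  hex 17: (-5, -5, 10)
Sorted: 18 hexes.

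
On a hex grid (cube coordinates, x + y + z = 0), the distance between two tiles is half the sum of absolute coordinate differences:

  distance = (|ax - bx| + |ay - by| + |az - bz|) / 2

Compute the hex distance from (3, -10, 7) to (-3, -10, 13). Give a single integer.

Answer: 6

Derivation:
|ax - bx| = |3 - (-3)| = 6
|ay - by| = |-10 - (-10)| = 0
|az - bz| = |7 - 13| = 6
distance = (6 + 0 + 6) / 2 = 12 / 2 = 6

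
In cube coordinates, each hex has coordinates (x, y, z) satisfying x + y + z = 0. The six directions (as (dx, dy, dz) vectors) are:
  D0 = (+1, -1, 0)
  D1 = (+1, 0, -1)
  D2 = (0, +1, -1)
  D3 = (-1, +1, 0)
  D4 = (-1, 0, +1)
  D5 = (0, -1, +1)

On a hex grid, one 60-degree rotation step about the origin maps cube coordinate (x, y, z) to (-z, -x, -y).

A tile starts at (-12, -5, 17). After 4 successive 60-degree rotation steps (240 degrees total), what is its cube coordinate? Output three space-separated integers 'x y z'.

Start: (-12, -5, 17)
Step 1: (-12, -5, 17) -> (-(17), -(-12), -(-5)) = (-17, 12, 5)
Step 2: (-17, 12, 5) -> (-(5), -(-17), -(12)) = (-5, 17, -12)
Step 3: (-5, 17, -12) -> (-(-12), -(-5), -(17)) = (12, 5, -17)
Step 4: (12, 5, -17) -> (-(-17), -(12), -(5)) = (17, -12, -5)

Answer: 17 -12 -5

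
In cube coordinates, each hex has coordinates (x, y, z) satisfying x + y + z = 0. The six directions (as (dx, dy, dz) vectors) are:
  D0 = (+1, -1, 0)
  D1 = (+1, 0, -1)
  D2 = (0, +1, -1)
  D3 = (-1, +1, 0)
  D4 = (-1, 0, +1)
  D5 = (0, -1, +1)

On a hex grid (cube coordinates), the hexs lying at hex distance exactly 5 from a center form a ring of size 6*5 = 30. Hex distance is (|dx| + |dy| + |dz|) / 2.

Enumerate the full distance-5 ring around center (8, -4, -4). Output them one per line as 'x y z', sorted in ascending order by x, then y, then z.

Answer: 3 -4 1
3 -3 0
3 -2 -1
3 -1 -2
3 0 -3
3 1 -4
4 -5 1
4 1 -5
5 -6 1
5 1 -6
6 -7 1
6 1 -7
7 -8 1
7 1 -8
8 -9 1
8 1 -9
9 -9 0
9 0 -9
10 -9 -1
10 -1 -9
11 -9 -2
11 -2 -9
12 -9 -3
12 -3 -9
13 -9 -4
13 -8 -5
13 -7 -6
13 -6 -7
13 -5 -8
13 -4 -9

Derivation:
Walk ring at distance 5 from (8, -4, -4):
Start at center + D4*5 = (3, -4, 1)
  hex 0: (3, -4, 1)
  hex 1: (4, -5, 1)
  hex 2: (5, -6, 1)
  hex 3: (6, -7, 1)
  hex 4: (7, -8, 1)
  hex 5: (8, -9, 1)
  hex 6: (9, -9, 0)
  hex 7: (10, -9, -1)
  hex 8: (11, -9, -2)
  hex 9: (12, -9, -3)
  hex 10: (13, -9, -4)
  hex 11: (13, -8, -5)
  hex 12: (13, -7, -6)
  hex 13: (13, -6, -7)
  hex 14: (13, -5, -8)
  hex 15: (13, -4, -9)
  hex 16: (12, -3, -9)
  hex 17: (11, -2, -9)
  hex 18: (10, -1, -9)
  hex 19: (9, 0, -9)
  hex 20: (8, 1, -9)
  hex 21: (7, 1, -8)
  hex 22: (6, 1, -7)
  hex 23: (5, 1, -6)
  hex 24: (4, 1, -5)
  hex 25: (3, 1, -4)
  hex 26: (3, 0, -3)
  hex 27: (3, -1, -2)
  hex 28: (3, -2, -1)
  hex 29: (3, -3, 0)
Sorted: 30 hexes.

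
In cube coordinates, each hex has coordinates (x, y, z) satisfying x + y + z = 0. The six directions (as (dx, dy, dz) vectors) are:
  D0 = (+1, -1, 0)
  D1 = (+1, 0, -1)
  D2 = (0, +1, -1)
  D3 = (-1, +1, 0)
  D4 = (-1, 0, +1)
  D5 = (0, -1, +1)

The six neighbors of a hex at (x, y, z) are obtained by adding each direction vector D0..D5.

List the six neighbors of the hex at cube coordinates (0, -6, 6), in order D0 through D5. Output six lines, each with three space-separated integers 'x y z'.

Answer: 1 -7 6
1 -6 5
0 -5 5
-1 -5 6
-1 -6 7
0 -7 7

Derivation:
Center: (0, -6, 6). Add each direction:
  D0: (0, -6, 6) + (1, -1, 0) = (1, -7, 6)
  D1: (0, -6, 6) + (1, 0, -1) = (1, -6, 5)
  D2: (0, -6, 6) + (0, 1, -1) = (0, -5, 5)
  D3: (0, -6, 6) + (-1, 1, 0) = (-1, -5, 6)
  D4: (0, -6, 6) + (-1, 0, 1) = (-1, -6, 7)
  D5: (0, -6, 6) + (0, -1, 1) = (0, -7, 7)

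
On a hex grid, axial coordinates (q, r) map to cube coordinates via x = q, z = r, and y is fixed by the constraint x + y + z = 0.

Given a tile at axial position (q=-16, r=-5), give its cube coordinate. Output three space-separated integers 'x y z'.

x = q = -16
z = r = -5
y = -x - z = -(-16) - (-5) = 21

Answer: -16 21 -5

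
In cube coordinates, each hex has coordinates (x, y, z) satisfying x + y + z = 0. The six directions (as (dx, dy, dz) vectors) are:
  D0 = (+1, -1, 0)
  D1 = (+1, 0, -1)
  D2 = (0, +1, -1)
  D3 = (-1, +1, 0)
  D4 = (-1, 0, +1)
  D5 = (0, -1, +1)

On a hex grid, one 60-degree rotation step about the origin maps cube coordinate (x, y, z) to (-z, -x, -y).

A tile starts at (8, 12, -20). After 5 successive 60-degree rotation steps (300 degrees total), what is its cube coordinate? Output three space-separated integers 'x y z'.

Start: (8, 12, -20)
Step 1: (8, 12, -20) -> (-(-20), -(8), -(12)) = (20, -8, -12)
Step 2: (20, -8, -12) -> (-(-12), -(20), -(-8)) = (12, -20, 8)
Step 3: (12, -20, 8) -> (-(8), -(12), -(-20)) = (-8, -12, 20)
Step 4: (-8, -12, 20) -> (-(20), -(-8), -(-12)) = (-20, 8, 12)
Step 5: (-20, 8, 12) -> (-(12), -(-20), -(8)) = (-12, 20, -8)

Answer: -12 20 -8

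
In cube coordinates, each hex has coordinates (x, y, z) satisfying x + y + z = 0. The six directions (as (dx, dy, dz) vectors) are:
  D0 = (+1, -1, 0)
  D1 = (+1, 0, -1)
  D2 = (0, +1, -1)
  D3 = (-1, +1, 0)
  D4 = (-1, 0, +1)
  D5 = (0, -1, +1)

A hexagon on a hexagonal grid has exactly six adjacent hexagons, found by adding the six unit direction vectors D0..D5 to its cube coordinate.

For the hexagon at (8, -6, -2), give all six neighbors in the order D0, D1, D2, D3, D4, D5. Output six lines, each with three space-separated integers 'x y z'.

Answer: 9 -7 -2
9 -6 -3
8 -5 -3
7 -5 -2
7 -6 -1
8 -7 -1

Derivation:
Center: (8, -6, -2). Add each direction:
  D0: (8, -6, -2) + (1, -1, 0) = (9, -7, -2)
  D1: (8, -6, -2) + (1, 0, -1) = (9, -6, -3)
  D2: (8, -6, -2) + (0, 1, -1) = (8, -5, -3)
  D3: (8, -6, -2) + (-1, 1, 0) = (7, -5, -2)
  D4: (8, -6, -2) + (-1, 0, 1) = (7, -6, -1)
  D5: (8, -6, -2) + (0, -1, 1) = (8, -7, -1)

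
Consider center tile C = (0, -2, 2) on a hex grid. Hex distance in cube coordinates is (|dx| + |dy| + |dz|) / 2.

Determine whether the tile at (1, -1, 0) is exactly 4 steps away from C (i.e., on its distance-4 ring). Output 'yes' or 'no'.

|px - cx| = |1 - 0| = 1
|py - cy| = |-1 - (-2)| = 1
|pz - cz| = |0 - 2| = 2
distance = (1+1+2)/2 = 4/2 = 2
radius = 4; distance != radius -> no

Answer: no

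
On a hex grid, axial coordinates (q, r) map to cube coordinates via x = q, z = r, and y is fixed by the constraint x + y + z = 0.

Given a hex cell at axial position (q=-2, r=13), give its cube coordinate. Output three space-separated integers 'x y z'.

Answer: -2 -11 13

Derivation:
x = q = -2
z = r = 13
y = -x - z = -(-2) - (13) = -11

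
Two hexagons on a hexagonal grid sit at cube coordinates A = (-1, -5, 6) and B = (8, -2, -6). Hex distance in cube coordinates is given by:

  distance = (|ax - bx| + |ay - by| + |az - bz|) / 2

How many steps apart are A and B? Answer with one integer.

Answer: 12

Derivation:
|ax - bx| = |-1 - 8| = 9
|ay - by| = |-5 - (-2)| = 3
|az - bz| = |6 - (-6)| = 12
distance = (9 + 3 + 12) / 2 = 24 / 2 = 12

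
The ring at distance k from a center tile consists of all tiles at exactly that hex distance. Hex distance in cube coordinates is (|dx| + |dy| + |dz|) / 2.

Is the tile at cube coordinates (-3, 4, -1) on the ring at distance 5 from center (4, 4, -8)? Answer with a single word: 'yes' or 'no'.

|px - cx| = |-3 - 4| = 7
|py - cy| = |4 - 4| = 0
|pz - cz| = |-1 - (-8)| = 7
distance = (7+0+7)/2 = 14/2 = 7
radius = 5; distance != radius -> no

Answer: no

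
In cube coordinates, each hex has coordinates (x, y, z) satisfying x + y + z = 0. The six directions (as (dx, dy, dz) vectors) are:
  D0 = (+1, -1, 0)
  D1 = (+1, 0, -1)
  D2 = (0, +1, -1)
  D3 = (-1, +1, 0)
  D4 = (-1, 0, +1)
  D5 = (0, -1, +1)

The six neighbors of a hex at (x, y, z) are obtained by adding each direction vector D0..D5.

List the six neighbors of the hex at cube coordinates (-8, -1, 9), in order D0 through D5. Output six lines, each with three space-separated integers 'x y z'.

Answer: -7 -2 9
-7 -1 8
-8 0 8
-9 0 9
-9 -1 10
-8 -2 10

Derivation:
Center: (-8, -1, 9). Add each direction:
  D0: (-8, -1, 9) + (1, -1, 0) = (-7, -2, 9)
  D1: (-8, -1, 9) + (1, 0, -1) = (-7, -1, 8)
  D2: (-8, -1, 9) + (0, 1, -1) = (-8, 0, 8)
  D3: (-8, -1, 9) + (-1, 1, 0) = (-9, 0, 9)
  D4: (-8, -1, 9) + (-1, 0, 1) = (-9, -1, 10)
  D5: (-8, -1, 9) + (0, -1, 1) = (-8, -2, 10)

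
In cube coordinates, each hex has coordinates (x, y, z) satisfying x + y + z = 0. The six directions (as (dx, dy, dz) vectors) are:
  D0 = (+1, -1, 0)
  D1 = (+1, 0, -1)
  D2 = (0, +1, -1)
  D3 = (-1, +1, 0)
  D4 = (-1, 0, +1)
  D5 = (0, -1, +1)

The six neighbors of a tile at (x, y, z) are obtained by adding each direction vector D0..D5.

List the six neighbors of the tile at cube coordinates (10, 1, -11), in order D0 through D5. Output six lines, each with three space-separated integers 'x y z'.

Center: (10, 1, -11). Add each direction:
  D0: (10, 1, -11) + (1, -1, 0) = (11, 0, -11)
  D1: (10, 1, -11) + (1, 0, -1) = (11, 1, -12)
  D2: (10, 1, -11) + (0, 1, -1) = (10, 2, -12)
  D3: (10, 1, -11) + (-1, 1, 0) = (9, 2, -11)
  D4: (10, 1, -11) + (-1, 0, 1) = (9, 1, -10)
  D5: (10, 1, -11) + (0, -1, 1) = (10, 0, -10)

Answer: 11 0 -11
11 1 -12
10 2 -12
9 2 -11
9 1 -10
10 0 -10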